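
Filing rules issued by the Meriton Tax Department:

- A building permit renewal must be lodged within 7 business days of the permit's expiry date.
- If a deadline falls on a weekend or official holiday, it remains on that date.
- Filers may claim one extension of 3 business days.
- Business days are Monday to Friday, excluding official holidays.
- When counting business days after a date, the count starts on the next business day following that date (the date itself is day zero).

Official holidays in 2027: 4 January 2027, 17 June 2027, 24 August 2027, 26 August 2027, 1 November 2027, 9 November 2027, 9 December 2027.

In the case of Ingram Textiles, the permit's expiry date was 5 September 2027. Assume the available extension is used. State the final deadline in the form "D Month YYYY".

7 business days after 5 September 2027, excluding weekends and holidays, is 14 September 2027.
14 September 2027 is a Tuesday; no weekend or holiday adjustment applies.
Applying the 3-business-day extension: 3 business days after 14 September 2027 is 17 September 2027.
No adjustment is made for weekends or holidays, so 17 September 2027 stands.
The final due date is 17 September 2027.

17 September 2027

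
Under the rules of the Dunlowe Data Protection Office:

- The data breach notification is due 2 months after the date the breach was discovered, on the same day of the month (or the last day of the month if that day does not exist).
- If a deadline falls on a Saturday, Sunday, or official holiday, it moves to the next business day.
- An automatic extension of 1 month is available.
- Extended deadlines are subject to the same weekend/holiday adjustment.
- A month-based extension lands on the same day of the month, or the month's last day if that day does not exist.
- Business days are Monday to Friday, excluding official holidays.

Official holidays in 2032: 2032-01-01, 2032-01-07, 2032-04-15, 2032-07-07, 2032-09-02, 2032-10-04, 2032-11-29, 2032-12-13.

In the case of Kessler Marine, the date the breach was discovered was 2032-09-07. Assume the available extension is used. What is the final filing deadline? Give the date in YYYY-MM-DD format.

2 months from 2032-09-07 is 2032-11-07.
Because 2032-11-07 is a Sunday, the deadline becomes 2032-11-08 (Monday).
Applying the 1 month extension: 1 month after 2032-11-08 is 2032-12-08.
2032-12-08 is a Wednesday and not a listed holiday, so it stands.
Deadline: 2032-12-08.

2032-12-08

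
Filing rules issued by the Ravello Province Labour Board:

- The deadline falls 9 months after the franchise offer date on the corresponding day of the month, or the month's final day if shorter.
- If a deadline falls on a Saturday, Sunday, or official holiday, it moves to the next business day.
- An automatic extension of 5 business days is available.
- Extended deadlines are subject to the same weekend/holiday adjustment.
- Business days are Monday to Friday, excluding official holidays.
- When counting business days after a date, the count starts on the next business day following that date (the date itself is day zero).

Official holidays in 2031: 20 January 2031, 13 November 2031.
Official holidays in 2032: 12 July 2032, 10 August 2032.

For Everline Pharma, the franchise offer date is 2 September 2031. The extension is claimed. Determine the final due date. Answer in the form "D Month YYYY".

9 months from 2 September 2031 is 2 June 2032.
Since 2 June 2032 is a Wednesday and not a holiday, the date is unchanged.
Counting 5 further business days from 2 June 2032 reaches 9 June 2032.
9 June 2032 falls on a Wednesday, which is a business day, so no adjustment is needed.
So the filing is due 9 June 2032.

9 June 2032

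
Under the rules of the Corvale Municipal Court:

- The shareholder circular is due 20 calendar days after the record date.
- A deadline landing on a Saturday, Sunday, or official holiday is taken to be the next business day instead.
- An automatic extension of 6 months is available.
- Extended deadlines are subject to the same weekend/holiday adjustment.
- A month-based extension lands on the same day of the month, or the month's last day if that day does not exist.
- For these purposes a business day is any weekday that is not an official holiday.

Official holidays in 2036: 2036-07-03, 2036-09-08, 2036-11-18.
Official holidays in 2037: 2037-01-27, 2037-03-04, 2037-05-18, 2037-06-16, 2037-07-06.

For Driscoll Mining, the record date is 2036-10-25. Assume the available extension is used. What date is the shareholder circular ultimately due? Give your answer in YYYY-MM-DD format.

2037-05-14

20 calendar days after 2036-10-25 is 2036-11-14.
Since 2036-11-14 is a Friday and not a holiday, the date is unchanged.
The 6 months extension carries 2036-11-14 to 2037-05-14.
Since 2037-05-14 is a Thursday and not a holiday, the date is unchanged.
So the filing is due 2037-05-14.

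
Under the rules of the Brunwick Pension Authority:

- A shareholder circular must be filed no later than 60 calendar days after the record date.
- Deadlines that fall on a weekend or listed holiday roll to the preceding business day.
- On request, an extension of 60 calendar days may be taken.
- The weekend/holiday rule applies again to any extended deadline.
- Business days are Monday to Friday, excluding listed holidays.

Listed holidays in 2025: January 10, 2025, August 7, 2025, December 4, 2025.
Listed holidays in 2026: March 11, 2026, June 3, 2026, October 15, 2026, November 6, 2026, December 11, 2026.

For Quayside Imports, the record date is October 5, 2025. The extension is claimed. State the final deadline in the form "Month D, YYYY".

Adding 60 calendar days to October 5, 2025 gives December 4, 2025.
December 4, 2025 falls on a listed holiday. Rolling to the preceding business day gives December 3, 2025, a Wednesday.
Applying the 60-calendar-day extension: December 3, 2025 + 60 days = February 1, 2026.
February 1, 2026 falls on a Sunday. Rolling to the preceding business day gives January 30, 2026, a Friday.
Final deadline: January 30, 2026.

January 30, 2026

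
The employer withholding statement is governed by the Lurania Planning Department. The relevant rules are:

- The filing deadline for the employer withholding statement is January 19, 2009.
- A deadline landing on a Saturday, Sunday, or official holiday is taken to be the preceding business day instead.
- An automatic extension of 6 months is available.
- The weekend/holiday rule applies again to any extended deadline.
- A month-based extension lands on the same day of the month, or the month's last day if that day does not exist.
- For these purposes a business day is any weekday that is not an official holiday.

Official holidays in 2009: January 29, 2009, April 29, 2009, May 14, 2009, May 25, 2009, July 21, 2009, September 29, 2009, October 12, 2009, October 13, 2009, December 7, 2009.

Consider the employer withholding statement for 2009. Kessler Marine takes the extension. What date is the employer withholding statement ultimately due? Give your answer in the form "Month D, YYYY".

The stated deadline is January 19, 2009.
January 19, 2009 is a Monday and not a listed holiday, so it stands.
Applying the 6 months extension: 6 months after January 19, 2009 is July 19, 2009.
July 19, 2009 is a Sunday, so it moves to the preceding business day, July 17, 2009 (Friday).
Deadline: July 17, 2009.

July 17, 2009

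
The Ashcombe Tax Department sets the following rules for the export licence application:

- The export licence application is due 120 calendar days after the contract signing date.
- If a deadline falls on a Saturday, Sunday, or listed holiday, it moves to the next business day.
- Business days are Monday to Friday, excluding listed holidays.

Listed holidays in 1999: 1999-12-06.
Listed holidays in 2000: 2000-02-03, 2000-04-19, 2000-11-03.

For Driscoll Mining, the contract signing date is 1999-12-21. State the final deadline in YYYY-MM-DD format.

Adding 120 calendar days to 1999-12-21 gives 2000-04-19.
2000-04-19 is a listed holiday, so it moves to the next business day, 2000-04-20 (Thursday).
Deadline: 2000-04-20.

2000-04-20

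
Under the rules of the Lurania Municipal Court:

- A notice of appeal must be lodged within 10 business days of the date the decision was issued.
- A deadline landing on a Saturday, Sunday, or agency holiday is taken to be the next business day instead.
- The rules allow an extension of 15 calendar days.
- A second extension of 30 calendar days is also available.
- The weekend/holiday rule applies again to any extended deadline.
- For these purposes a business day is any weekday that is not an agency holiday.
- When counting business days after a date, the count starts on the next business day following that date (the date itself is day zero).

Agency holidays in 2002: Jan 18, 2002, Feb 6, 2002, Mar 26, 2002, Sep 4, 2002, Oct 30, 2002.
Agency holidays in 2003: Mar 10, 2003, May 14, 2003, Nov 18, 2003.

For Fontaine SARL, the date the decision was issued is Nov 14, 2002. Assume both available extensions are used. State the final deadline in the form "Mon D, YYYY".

Starting the day after Nov 14, 2002 and counting 10 business days lands on Nov 28, 2002.
Nov 28, 2002 (Thursday) is already a business day.
Applying the 15-calendar-day extension: Nov 28, 2002 + 15 days = Dec 13, 2002.
Dec 13, 2002 (Friday) is already a business day.
Applying the 30-calendar-day extension: Dec 13, 2002 + 30 days = Jan 12, 2003.
Jan 12, 2003 falls on a Sunday. Rolling to the next business day gives Jan 13, 2003, a Monday.
Deadline: Jan 13, 2003.

Jan 13, 2003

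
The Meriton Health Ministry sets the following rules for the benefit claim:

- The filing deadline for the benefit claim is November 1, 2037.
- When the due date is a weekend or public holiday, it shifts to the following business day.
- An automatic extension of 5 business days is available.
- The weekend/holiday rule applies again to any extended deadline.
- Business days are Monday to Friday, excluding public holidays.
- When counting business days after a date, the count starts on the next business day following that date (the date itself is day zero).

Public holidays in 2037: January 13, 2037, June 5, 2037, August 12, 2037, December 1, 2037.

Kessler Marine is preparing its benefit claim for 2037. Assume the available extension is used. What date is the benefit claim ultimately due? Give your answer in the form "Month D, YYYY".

The stated deadline is November 1, 2037.
November 1, 2037 is a Sunday; the next business day is November 2, 2037 (Monday).
Applying the 5-business-day extension: 5 business days after November 2, 2037 is November 9, 2037.
Since November 9, 2037 is a Monday and not a holiday, the date is unchanged.
The final due date is November 9, 2037.

November 9, 2037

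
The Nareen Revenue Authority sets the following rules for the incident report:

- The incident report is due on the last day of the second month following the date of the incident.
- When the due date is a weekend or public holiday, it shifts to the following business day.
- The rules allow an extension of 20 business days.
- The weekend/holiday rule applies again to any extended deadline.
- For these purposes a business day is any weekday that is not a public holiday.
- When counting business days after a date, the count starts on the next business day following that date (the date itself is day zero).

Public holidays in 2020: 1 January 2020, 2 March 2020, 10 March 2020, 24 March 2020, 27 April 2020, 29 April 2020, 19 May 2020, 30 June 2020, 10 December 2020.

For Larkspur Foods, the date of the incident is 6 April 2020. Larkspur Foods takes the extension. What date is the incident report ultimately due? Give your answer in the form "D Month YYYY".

29 July 2020

2 months after 6 April 2020 is June 2020; that month ends on 30 June 2020.
Because 30 June 2020 is a listed holiday, the deadline becomes 1 July 2020 (Wednesday).
Applying the 20-business-day extension: 20 business days after 1 July 2020 is 29 July 2020.
29 July 2020 is a Wednesday and not a listed holiday, so it stands.
So the filing is due 29 July 2020.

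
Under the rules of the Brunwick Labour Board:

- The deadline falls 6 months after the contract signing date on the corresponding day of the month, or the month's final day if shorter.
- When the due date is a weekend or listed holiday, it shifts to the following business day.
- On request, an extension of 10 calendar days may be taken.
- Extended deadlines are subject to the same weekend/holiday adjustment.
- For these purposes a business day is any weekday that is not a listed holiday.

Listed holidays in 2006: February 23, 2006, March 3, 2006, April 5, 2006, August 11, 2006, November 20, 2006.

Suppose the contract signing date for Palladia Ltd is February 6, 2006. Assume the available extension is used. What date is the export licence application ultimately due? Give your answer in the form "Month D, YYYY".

August 17, 2006

6 months after February 6, 2006, on the same day of the month, is August 6, 2006.
Because August 6, 2006 is a Sunday, the deadline becomes August 7, 2006 (Monday).
Add the 10 calendar-day extension to August 7, 2006: August 17, 2006.
Since August 17, 2006 is a Thursday and not a holiday, the date is unchanged.
So the filing is due August 17, 2006.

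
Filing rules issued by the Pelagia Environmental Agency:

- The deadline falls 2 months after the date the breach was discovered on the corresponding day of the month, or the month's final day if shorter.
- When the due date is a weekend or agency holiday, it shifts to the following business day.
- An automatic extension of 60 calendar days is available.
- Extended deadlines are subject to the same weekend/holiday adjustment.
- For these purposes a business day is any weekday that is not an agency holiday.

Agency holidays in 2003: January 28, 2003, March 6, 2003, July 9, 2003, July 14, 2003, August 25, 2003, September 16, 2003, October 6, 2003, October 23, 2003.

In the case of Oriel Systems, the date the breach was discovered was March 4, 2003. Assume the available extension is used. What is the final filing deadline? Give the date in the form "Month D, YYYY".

2 months from March 4, 2003 is May 4, 2003.
May 4, 2003 is a Sunday; the next business day is May 5, 2003 (Monday).
Add the 60 calendar-day extension to May 5, 2003: July 4, 2003.
July 4, 2003 (Friday) is already a business day.
So the filing is due July 4, 2003.

July 4, 2003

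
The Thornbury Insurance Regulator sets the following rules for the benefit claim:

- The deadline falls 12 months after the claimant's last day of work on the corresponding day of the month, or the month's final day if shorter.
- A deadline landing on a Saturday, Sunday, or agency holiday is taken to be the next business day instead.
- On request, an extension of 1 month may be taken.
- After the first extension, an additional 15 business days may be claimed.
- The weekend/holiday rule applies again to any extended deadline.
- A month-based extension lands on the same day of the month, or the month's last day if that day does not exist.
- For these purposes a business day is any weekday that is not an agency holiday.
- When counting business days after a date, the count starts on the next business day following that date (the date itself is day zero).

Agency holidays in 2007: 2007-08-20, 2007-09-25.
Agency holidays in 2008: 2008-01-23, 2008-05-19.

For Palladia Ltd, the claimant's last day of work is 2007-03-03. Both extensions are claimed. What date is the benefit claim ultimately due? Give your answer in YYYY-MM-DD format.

12 months after 2007-03-03, on the same day of the month, is 2008-03-03.
Since 2008-03-03 is a Monday and not a holiday, the date is unchanged.
Add 1 month to 2008-03-03: 2008-04-03.
2008-04-03 falls on a Thursday, which is a business day, so no adjustment is needed.
Applying the 15-business-day extension: 15 business days after 2008-04-03 is 2008-04-24.
2008-04-24 (Thursday) is already a business day.
Final deadline: 2008-04-24.

2008-04-24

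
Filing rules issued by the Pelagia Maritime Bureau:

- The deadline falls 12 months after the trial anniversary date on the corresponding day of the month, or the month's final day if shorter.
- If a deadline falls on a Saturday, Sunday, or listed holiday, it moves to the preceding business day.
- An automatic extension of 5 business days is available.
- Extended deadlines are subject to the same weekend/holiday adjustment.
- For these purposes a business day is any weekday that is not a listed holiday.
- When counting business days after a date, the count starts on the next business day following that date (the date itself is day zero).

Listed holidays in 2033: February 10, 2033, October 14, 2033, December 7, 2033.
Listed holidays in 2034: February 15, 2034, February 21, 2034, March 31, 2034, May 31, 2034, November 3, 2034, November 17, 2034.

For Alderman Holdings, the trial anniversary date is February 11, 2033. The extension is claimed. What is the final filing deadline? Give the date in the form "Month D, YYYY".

February 20, 2034

Moving 12 months forward from February 11, 2033 on the corresponding day gives February 11, 2034.
February 11, 2034 is a Saturday; the preceding business day is February 10, 2034 (Friday).
The 5-business-day extension runs from February 10, 2034 to February 20, 2034.
February 20, 2034 falls on a Monday, which is a business day, so no adjustment is needed.
So the filing is due February 20, 2034.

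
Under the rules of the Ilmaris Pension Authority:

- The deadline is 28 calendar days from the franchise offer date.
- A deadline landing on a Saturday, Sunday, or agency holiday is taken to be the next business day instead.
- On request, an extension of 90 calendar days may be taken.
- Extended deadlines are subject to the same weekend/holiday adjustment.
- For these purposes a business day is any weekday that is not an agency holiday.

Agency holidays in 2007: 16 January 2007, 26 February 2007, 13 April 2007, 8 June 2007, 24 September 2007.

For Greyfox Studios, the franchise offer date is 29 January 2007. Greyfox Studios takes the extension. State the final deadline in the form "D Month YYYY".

28 May 2007

Adding 28 calendar days to 29 January 2007 gives 26 February 2007.
Because 26 February 2007 is a listed holiday, the deadline becomes 27 February 2007 (Tuesday).
Applying the 90-calendar-day extension: 27 February 2007 + 90 days = 28 May 2007.
28 May 2007 is a Monday and not a listed holiday, so it stands.
Final deadline: 28 May 2007.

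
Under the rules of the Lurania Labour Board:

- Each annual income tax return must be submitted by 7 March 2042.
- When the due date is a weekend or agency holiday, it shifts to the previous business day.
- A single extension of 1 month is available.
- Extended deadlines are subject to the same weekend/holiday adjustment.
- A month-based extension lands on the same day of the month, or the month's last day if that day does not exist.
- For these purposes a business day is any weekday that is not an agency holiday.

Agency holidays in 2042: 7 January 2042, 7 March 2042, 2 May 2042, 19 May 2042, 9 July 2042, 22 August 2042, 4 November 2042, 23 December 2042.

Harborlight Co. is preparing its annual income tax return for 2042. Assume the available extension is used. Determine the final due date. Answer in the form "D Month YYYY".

Start from the fixed due date, 7 March 2042.
7 March 2042 falls on a listed holiday. Rolling to the preceding business day gives 6 March 2042, a Thursday.
Add 1 month to 6 March 2042: 6 April 2042.
6 April 2042 falls on a Sunday. Rolling to the preceding business day gives 4 April 2042, a Friday.
Final deadline: 4 April 2042.

4 April 2042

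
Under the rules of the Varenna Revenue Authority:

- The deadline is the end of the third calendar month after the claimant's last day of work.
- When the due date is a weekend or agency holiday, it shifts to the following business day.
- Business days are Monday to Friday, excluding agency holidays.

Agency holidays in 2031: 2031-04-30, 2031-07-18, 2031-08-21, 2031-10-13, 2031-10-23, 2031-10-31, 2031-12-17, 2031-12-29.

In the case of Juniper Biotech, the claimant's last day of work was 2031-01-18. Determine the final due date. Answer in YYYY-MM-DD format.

3 months after 2031-01-18 falls in April 2031; the last day of that month is 2031-04-30.
2031-04-30 is a listed holiday, so it moves to the next business day, 2031-05-01 (Thursday).
Final deadline: 2031-05-01.

2031-05-01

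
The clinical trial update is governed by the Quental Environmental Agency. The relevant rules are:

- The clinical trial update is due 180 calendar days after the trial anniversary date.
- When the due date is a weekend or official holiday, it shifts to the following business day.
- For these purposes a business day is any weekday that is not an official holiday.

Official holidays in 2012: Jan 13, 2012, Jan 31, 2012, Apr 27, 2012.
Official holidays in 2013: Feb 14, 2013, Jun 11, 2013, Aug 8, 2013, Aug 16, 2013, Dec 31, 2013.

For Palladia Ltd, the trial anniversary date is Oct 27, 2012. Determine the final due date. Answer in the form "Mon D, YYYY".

Apr 25, 2013

Trigger date Oct 27, 2012 + 180 calendar days = Apr 25, 2013.
Apr 25, 2013 falls on a Thursday, which is a business day, so no adjustment is needed.
So the filing is due Apr 25, 2013.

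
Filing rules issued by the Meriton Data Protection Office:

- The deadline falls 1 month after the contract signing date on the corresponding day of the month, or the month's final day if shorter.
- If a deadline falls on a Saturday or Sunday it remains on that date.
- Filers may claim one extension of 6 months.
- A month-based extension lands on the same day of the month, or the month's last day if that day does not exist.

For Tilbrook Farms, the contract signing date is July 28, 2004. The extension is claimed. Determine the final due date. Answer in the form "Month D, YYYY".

1 month from July 28, 2004 is August 28, 2004.
No adjustment is made for weekends or holidays, so August 28, 2004 stands.
Add 6 months to August 28, 2004: February 28, 2005.
No adjustment is made for weekends or holidays, so February 28, 2005 stands.
Final deadline: February 28, 2005.

February 28, 2005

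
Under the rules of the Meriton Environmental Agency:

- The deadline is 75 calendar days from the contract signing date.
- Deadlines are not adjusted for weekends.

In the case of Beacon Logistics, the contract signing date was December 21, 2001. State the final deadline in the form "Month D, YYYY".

March 6, 2002

Adding 75 calendar days to December 21, 2001 gives March 6, 2002.
March 6, 2002 is a Wednesday; no weekend or holiday adjustment applies.
Final deadline: March 6, 2002.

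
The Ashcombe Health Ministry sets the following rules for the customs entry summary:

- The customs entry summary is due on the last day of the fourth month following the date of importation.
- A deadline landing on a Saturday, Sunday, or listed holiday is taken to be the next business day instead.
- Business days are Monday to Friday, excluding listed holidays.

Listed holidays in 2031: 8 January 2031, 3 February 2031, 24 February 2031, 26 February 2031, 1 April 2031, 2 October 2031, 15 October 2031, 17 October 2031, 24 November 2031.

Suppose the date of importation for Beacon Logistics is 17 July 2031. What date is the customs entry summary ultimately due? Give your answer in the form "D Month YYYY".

4 months after 17 July 2031 falls in November 2031; the last day of that month is 30 November 2031.
30 November 2031 is a Sunday, so it moves to the next business day, 1 December 2031 (Monday).
The final due date is 1 December 2031.

1 December 2031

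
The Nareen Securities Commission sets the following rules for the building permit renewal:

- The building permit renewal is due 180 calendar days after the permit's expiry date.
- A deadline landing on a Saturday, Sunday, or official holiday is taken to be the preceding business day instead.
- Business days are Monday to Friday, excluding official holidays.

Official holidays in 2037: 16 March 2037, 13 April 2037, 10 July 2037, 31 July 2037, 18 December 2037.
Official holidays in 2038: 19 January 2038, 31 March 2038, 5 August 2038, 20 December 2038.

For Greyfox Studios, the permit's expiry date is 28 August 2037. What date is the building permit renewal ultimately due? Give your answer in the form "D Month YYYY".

24 February 2038

180 calendar days after 28 August 2037 is 24 February 2038.
24 February 2038 falls on a Wednesday, which is a business day, so no adjustment is needed.
Deadline: 24 February 2038.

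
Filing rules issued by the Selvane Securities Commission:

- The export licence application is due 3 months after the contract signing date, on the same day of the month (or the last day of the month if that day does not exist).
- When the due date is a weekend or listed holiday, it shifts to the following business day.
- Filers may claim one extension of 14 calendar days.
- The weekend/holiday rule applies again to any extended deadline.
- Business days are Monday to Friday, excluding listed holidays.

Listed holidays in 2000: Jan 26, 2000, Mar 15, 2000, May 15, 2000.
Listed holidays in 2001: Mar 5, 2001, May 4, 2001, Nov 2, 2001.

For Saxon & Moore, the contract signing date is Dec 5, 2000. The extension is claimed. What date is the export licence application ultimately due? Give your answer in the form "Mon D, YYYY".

Mar 20, 2001

Moving 3 months forward from Dec 5, 2000 on the corresponding day gives Mar 5, 2001.
Mar 5, 2001 is a listed holiday, so it moves to the next business day, Mar 6, 2001 (Tuesday).
The 14-calendar-day extension moves the deadline from Mar 6, 2001 to Mar 20, 2001.
Since Mar 20, 2001 is a Tuesday and not a holiday, the date is unchanged.
The final due date is Mar 20, 2001.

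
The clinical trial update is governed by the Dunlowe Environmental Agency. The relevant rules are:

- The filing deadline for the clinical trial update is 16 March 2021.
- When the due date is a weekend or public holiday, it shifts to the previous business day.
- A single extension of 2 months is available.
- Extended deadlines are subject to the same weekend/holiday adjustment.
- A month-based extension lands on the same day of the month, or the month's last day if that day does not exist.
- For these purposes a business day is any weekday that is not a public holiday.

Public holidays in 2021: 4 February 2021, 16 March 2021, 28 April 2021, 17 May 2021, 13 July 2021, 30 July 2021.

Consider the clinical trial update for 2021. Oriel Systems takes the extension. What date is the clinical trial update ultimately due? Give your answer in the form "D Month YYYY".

The statutory due date is 16 March 2021.
16 March 2021 is a listed holiday, so it moves to the preceding business day, 15 March 2021 (Monday).
Add 2 months to 15 March 2021: 15 May 2021.
Because 15 May 2021 is a Saturday, the deadline becomes 14 May 2021 (Friday).
The final due date is 14 May 2021.

14 May 2021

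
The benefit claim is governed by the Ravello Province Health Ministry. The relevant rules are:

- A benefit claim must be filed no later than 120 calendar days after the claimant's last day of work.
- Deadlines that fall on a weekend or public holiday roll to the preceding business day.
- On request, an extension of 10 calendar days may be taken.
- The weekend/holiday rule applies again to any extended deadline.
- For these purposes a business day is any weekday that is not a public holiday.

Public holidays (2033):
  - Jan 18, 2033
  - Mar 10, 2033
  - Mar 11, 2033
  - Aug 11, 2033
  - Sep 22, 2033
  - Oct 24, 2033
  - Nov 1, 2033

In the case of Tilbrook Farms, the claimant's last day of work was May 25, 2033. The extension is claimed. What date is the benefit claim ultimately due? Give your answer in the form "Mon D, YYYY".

Trigger date May 25, 2033 + 120 calendar days = Sep 22, 2033.
Because Sep 22, 2033 is a listed holiday, the deadline becomes Sep 21, 2033 (Wednesday).
Add the 10 calendar-day extension to Sep 21, 2033: Oct 1, 2033.
Oct 1, 2033 is a Saturday; the preceding business day is Sep 30, 2033 (Friday).
Final deadline: Sep 30, 2033.

Sep 30, 2033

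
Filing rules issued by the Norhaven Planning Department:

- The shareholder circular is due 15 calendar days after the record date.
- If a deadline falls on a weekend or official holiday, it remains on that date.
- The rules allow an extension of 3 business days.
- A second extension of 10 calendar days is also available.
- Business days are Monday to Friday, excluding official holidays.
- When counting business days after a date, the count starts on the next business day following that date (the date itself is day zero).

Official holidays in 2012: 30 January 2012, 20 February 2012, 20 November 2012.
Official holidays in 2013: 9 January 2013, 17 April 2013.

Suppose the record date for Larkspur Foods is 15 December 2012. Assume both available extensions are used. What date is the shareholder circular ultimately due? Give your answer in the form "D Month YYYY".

12 January 2013

From 15 December 2012, 15 calendar days later is 30 December 2012.
30 December 2012 is a Sunday; no weekend or holiday adjustment applies.
Counting 3 further business days from 30 December 2012 reaches 2 January 2013.
2 January 2013 is a Wednesday; no weekend or holiday adjustment applies.
Add the 10 calendar-day extension to 2 January 2013: 12 January 2013.
12 January 2013 is a Saturday; no weekend or holiday adjustment applies.
So the filing is due 12 January 2013.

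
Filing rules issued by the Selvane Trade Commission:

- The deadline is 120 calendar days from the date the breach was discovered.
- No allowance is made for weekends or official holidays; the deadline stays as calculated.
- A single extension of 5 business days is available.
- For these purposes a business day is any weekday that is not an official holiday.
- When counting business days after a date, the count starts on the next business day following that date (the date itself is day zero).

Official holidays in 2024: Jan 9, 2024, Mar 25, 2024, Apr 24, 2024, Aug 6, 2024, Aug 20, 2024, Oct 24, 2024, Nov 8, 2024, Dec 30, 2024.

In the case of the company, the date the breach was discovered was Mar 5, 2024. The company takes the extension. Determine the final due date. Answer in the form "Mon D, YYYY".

Trigger date Mar 5, 2024 + 120 calendar days = Jul 3, 2024.
Jul 3, 2024 falls on a Wednesday. The rules make no weekend/holiday allowance, so it remains Jul 3, 2024.
Counting 5 further business days from Jul 3, 2024 reaches Jul 10, 2024.
Jul 10, 2024 falls on a Wednesday. The rules make no weekend/holiday allowance, so it remains Jul 10, 2024.
The final due date is Jul 10, 2024.

Jul 10, 2024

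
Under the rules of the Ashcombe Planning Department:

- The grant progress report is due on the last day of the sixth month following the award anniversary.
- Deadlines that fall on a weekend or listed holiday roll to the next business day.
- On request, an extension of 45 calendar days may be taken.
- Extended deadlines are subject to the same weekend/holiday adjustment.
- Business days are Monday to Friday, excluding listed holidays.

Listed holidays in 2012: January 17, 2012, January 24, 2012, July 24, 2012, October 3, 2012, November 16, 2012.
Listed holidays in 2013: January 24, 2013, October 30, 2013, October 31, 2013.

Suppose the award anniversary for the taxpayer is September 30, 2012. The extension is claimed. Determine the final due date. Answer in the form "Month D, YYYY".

May 16, 2013

The sixth month after September 30, 2012 is March 2013, whose last day is March 31, 2013.
March 31, 2013 is a Sunday, so it moves to the next business day, April 1, 2013 (Monday).
With the 45-day extension, April 1, 2013 becomes May 16, 2013.
May 16, 2013 is a Thursday and not a listed holiday, so it stands.
So the filing is due May 16, 2013.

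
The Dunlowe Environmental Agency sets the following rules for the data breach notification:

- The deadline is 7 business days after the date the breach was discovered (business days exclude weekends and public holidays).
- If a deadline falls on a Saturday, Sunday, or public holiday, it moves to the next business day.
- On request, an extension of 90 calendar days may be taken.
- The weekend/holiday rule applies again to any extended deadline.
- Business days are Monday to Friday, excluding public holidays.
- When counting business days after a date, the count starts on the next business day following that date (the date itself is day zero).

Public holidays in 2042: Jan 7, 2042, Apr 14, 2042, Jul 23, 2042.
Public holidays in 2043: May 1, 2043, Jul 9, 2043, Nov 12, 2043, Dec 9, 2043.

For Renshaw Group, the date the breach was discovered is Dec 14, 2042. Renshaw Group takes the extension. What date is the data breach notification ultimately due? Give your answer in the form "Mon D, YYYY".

Starting the day after Dec 14, 2042 and counting 7 business days lands on Dec 23, 2042.
Since Dec 23, 2042 is a Tuesday and not a holiday, the date is unchanged.
Applying the 90-calendar-day extension: Dec 23, 2042 + 90 days = Mar 23, 2043.
Mar 23, 2043 (Monday) is already a business day.
The final due date is Mar 23, 2043.

Mar 23, 2043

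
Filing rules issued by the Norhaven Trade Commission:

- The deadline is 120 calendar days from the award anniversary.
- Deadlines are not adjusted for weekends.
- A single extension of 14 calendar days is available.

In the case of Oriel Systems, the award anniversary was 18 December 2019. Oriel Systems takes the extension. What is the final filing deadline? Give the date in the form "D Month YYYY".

30 April 2020

Adding 120 calendar days to 18 December 2019 gives 16 April 2020.
No adjustment is made for weekends or holidays, so 16 April 2020 stands.
Add the 14 calendar-day extension to 16 April 2020: 30 April 2020.
No adjustment is made for weekends or holidays, so 30 April 2020 stands.
So the filing is due 30 April 2020.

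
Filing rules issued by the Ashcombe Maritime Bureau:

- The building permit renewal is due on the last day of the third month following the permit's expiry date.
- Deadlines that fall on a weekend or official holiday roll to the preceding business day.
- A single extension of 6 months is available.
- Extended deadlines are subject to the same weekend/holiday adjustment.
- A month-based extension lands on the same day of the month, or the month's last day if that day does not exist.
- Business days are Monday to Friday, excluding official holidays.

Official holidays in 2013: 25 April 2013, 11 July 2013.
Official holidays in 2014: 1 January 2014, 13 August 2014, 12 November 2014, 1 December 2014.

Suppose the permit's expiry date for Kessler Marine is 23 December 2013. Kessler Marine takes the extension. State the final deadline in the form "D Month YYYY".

30 September 2014

3 months after 23 December 2013 is March 2014; that month ends on 31 March 2014.
31 March 2014 falls on a Monday, which is a business day, so no adjustment is needed.
Add 6 months to 31 March 2014: 30 September 2014 (day 31 does not exist in September, so the month's last day is used).
30 September 2014 falls on a Tuesday, which is a business day, so no adjustment is needed.
The final due date is 30 September 2014.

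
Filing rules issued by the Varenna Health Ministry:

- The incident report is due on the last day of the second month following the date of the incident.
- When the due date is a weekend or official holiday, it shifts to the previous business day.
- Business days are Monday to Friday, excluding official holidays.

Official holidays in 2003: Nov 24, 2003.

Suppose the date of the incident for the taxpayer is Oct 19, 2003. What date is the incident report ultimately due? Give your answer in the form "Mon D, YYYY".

2 months after Oct 19, 2003 falls in December 2003; the last day of that month is Dec 31, 2003.
Dec 31, 2003 is a Wednesday and not a listed holiday, so it stands.
The final due date is Dec 31, 2003.

Dec 31, 2003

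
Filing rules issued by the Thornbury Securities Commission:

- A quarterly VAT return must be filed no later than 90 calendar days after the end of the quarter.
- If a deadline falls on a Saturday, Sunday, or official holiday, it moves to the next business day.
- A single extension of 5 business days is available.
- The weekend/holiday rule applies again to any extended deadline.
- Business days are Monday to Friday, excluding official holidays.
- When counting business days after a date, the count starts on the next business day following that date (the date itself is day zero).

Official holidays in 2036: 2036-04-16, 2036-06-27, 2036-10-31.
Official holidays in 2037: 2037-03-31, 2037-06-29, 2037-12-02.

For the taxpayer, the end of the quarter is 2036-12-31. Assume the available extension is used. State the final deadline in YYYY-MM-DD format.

Adding 90 calendar days to 2036-12-31 gives 2037-03-31.
2037-03-31 is a listed holiday; the next business day is 2037-04-01 (Wednesday).
The 5-business-day extension runs from 2037-04-01 to 2037-04-08.
2037-04-08 (Wednesday) is already a business day.
Deadline: 2037-04-08.

2037-04-08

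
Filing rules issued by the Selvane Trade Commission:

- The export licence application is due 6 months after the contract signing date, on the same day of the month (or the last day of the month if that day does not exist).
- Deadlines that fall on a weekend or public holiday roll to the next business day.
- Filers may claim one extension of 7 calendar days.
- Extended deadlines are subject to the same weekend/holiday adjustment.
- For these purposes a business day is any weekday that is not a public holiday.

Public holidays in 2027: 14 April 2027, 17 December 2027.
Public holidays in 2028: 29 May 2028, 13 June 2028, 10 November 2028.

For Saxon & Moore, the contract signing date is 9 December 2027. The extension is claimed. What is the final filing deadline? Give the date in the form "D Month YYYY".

16 June 2028

Moving 6 months forward from 9 December 2027 on the corresponding day gives 9 June 2028.
9 June 2028 is a Friday and not a listed holiday, so it stands.
The 7-calendar-day extension moves the deadline from 9 June 2028 to 16 June 2028.
16 June 2028 is a Friday and not a listed holiday, so it stands.
Deadline: 16 June 2028.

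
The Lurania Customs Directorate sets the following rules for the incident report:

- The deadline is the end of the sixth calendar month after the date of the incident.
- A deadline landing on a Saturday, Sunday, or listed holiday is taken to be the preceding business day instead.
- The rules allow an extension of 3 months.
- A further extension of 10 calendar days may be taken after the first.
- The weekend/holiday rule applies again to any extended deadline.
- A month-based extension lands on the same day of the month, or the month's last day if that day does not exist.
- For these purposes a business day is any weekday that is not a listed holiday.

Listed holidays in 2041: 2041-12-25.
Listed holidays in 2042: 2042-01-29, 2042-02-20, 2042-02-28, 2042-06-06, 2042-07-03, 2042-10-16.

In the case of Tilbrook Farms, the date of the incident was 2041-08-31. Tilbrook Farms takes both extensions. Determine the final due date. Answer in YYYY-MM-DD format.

The sixth month after 2041-08-31 is February 2042, whose last day is 2042-02-28.
Because 2042-02-28 is a listed holiday, the deadline becomes 2042-02-27 (Thursday).
Add 3 months to 2042-02-27: 2042-05-27.
2042-05-27 falls on a Tuesday, which is a business day, so no adjustment is needed.
With the 10-day extension, 2042-05-27 becomes 2042-06-06.
2042-06-06 is a listed holiday, so it moves to the preceding business day, 2042-06-05 (Thursday).
Final deadline: 2042-06-05.

2042-06-05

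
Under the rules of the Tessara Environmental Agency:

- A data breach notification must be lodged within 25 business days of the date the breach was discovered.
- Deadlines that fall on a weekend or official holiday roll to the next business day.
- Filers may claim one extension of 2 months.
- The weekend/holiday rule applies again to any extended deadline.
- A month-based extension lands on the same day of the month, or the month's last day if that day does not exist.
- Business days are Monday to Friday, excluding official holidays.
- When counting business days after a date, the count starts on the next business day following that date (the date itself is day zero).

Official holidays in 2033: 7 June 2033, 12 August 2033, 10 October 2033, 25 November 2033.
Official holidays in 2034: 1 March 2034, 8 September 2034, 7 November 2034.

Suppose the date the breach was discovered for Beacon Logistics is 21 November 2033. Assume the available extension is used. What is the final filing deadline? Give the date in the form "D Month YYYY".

Counting 25 business days after 21 November 2033 (skipping weekends and listed holidays) reaches 27 December 2033.
Since 27 December 2033 is a Tuesday and not a holiday, the date is unchanged.
Applying the 2 months extension: 2 months after 27 December 2033 is 27 February 2034.
27 February 2034 falls on a Monday, which is a business day, so no adjustment is needed.
Final deadline: 27 February 2034.

27 February 2034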